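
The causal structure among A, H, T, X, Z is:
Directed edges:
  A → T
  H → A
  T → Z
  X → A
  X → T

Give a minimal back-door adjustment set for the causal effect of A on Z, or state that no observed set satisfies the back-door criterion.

A→Z: minimal back-door set {X}.

desc(A)\{A}={T,Z}; candidates ⊆ {H,X}.
size 0: {}; under {} A still reaches {H,T,X,Z} ∋ Z.
{X}: A⊥Z given {X} in G with A→· removed — back-door holds.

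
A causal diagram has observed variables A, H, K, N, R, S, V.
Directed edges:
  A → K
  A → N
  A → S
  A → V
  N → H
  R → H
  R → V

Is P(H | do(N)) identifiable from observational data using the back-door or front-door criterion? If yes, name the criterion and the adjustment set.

P(H|do(N)): backdoor, adjust for ∅.

desc(N)\{N}={H}; candidates ⊆ {A,K,R,S,V}.
∅: N⊥H given ∅ in G with N→· removed — back-door holds.
P(H|do(N)) = P(H|N) — no adjustment needed.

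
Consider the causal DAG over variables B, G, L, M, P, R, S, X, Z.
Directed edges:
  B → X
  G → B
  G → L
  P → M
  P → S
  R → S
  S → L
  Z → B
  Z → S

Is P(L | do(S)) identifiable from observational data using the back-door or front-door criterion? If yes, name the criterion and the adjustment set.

desc(S)\{S}={L}; candidates ⊆ {B,G,M,P,R,X,Z}.
∅: S⊥L given ∅ in G with S→· removed — back-door holds.
P(L|do(S)) = P(L|S) — no adjustment needed.

P(L|do(S)): backdoor, adjust for ∅.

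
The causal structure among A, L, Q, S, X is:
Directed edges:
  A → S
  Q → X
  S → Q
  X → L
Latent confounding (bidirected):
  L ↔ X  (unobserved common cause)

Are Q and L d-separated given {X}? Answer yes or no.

Bayes-Ball from Q | {X} reaches {A,L,S}.
L ∈ reach(Q|{X}) ⇒ Q ⊥̸ L | {X}.

No — Q and L are d-connected given {X}.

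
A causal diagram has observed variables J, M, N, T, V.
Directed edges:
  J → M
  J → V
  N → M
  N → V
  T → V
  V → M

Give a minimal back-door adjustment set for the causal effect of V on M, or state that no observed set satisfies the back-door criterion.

desc(V)\{V}={M}; candidates ⊆ {J,N,T}.
size 0: {}; under {} V still reaches {J,M,N,T} ∋ M.
size 1: {J}, {N}, {T}; under {J} V still reaches {M,N,T} ∋ M.
{J,N}: V⊥M given {J,N} in G with V→· removed — back-door holds.

V→M: minimal back-door set {J, N}.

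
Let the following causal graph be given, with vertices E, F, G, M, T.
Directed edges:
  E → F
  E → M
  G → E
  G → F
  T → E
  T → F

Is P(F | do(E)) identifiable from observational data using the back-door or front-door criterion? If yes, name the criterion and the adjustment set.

P(F|do(E)): backdoor, adjust for {G, T}.

desc(E)\{E}={F,M}; candidates ⊆ {G,T}.
size 0: {}; under {} E still reaches {F,G,T} ∋ F.
size 1: {G}, {T}; under {G} E still reaches {F,T} ∋ F.
{G,T}: E⊥F given {G,T} in G with E→· removed — back-door holds.
P(F|do(E)) = Σ_{G,T} P(F|E,G,T)·P(G,T).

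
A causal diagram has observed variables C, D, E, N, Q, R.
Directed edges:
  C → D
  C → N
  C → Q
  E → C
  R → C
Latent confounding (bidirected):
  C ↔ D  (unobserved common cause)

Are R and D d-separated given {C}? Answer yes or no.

Bayes-Ball from R | {C} reaches {D,E}.
D ∈ reach(R|{C}) ⇒ R ⊥̸ D | {C}.

No — R and D are d-connected given {C}.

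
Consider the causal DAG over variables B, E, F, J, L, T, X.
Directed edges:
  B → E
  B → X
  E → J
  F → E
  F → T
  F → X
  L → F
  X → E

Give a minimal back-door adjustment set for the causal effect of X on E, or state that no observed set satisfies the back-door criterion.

X→E: minimal back-door set {B, F}.

desc(X)\{X}={E,J}; candidates ⊆ {B,F,L,T}.
size 0: {}; under {} X still reaches {B,E,F,J,L,T} ∋ E.
size 1: {B}, {F}, {L} …(+1); under {B} X still reaches {E,F,J,L,T} ∋ E.
{B,F}: X⊥E given {B,F} in G with X→· removed — back-door holds.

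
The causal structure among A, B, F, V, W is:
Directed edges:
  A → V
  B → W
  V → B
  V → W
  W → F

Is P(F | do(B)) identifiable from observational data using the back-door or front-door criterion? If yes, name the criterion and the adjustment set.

P(F|do(B)): backdoor, adjust for {V}.

desc(B)\{B}={F,W}; candidates ⊆ {A,V}.
size 0: {}; under {} B still reaches {A,F,V,W} ∋ F.
{V}: B⊥F given {V} in G with B→· removed — back-door holds.
P(F|do(B)) = Σ_{V} P(F|B,V)·P(V).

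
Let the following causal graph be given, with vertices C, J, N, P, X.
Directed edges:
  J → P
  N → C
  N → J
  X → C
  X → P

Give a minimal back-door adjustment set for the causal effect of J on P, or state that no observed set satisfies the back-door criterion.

J→P: minimal back-door set ∅.

desc(J)\{J}={P}; candidates ⊆ {C,N,X}.
∅: J⊥P given ∅ in G with J→· removed — back-door holds.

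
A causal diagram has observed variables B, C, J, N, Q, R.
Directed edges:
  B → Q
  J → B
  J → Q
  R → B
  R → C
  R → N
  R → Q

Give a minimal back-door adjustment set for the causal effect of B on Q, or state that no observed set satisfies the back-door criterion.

B→Q: minimal back-door set {J, R}.

desc(B)\{B}={Q}; candidates ⊆ {C,J,N,R}.
size 0: {}; under {} B still reaches {C,J,N,Q,R} ∋ Q.
size 1: {C}, {J}, {N} …(+1); under {C} B still reaches {J,N,Q,R} ∋ Q.
{J,R}: B⊥Q given {J,R} in G with B→· removed — back-door holds.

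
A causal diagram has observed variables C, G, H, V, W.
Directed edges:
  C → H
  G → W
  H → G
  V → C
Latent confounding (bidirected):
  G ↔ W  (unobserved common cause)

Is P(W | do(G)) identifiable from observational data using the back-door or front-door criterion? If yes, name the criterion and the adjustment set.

P(W|do(G)): not identifiable (no BD/FD set).

desc(G)\{G}={W}; candidates ⊆ {C,H,V}.
G↔W: latent back-door arc(s) into G.
size 0: {}; under {} G still reaches {C,H,V,W} ∋ W.
size 1: {C}, {H}, {V}; under {C} G still reaches {H,W} ∋ W.
size 2: {C,H}, {C,V}, {H,V}; under {C,H} G still reaches {W} ∋ W.
G↔W cannot be blocked by any observed set — no back-door set.
No mediator lies on a directed G→…→W path.
Neither criterion identifies P(W|do(G)) in this graph.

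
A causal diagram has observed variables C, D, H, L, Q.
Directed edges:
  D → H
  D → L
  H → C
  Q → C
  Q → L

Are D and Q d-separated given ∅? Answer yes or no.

Yes — D ⊥ Q | ∅.

Bayes-Ball from D | ∅ reaches {C,H,L}.
Q ∉ reach(D|∅) ⇒ D ⊥ Q | ∅.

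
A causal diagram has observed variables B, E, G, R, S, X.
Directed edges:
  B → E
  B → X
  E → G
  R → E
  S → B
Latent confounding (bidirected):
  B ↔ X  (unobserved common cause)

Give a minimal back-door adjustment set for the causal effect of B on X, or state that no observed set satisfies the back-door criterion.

desc(B)\{B}={E,G,X}; candidates ⊆ {R,S}.
B↔X: latent back-door arc(s) into B.
size 0: {}; under {} B still reaches {S,X} ∋ X.
size 1: {R}, {S}; under {R} B still reaches {S,X} ∋ X.
size 2: {R,S}; under {R,S} B still reaches {X} ∋ X.
B↔X cannot be blocked by any observed set — no back-door set.

B→X: no observed back-door set.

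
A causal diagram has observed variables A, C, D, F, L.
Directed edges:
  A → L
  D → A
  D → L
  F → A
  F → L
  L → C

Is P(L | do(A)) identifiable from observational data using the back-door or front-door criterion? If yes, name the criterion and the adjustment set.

desc(A)\{A}={C,L}; candidates ⊆ {D,F}.
size 0: {}; under {} A still reaches {C,D,F,L} ∋ L.
size 1: {D}, {F}; under {D} A still reaches {C,F,L} ∋ L.
{D,F}: A⊥L given {D,F} in G with A→· removed — back-door holds.
P(L|do(A)) = Σ_{D,F} P(L|A,D,F)·P(D,F).

P(L|do(A)): backdoor, adjust for {D, F}.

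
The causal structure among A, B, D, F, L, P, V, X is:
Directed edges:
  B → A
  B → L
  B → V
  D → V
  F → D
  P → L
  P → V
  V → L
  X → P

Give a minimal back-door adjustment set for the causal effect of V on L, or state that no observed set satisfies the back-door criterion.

V→L: minimal back-door set {B, P}.

desc(V)\{V}={L}; candidates ⊆ {A,B,D,F,P,X}.
size 0: {}; under {} V still reaches {A,B,D,F,L,P,X} ∋ L.
size 1: {A}, {B}, {D} …(+3); under {A} V still reaches {B,D,F,L,P,X} ∋ L.
{B,P}: V⊥L given {B,P} in G with V→· removed — back-door holds.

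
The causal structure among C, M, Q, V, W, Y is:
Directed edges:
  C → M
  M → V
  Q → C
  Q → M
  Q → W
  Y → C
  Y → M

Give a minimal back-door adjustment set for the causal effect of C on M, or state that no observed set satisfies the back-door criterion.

desc(C)\{C}={M,V}; candidates ⊆ {Q,W,Y}.
size 0: {}; under {} C still reaches {M,Q,V,W,Y} ∋ M.
size 1: {Q}, {W}, {Y}; under {Q} C still reaches {M,V,Y} ∋ M.
{Q,Y}: C⊥M given {Q,Y} in G with C→· removed — back-door holds.

C→M: minimal back-door set {Q, Y}.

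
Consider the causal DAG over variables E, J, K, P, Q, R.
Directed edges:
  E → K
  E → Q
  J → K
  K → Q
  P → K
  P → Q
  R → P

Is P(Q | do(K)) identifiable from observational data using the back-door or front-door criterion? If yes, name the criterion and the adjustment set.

P(Q|do(K)): backdoor, adjust for {E, P}.

desc(K)\{K}={Q}; candidates ⊆ {E,J,P,R}.
size 0: {}; under {} K still reaches {E,J,P,Q,R} ∋ Q.
size 1: {E}, {J}, {P} …(+1); under {E} K still reaches {J,P,Q,R} ∋ Q.
{E,P}: K⊥Q given {E,P} in G with K→· removed — back-door holds.
P(Q|do(K)) = Σ_{E,P} P(Q|K,E,P)·P(E,P).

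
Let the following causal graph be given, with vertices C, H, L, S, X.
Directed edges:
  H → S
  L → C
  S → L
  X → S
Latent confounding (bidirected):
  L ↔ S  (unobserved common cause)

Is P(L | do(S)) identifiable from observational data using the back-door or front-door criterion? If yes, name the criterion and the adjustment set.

P(L|do(S)): not identifiable (no BD/FD set).

desc(S)\{S}={C,L}; candidates ⊆ {H,X}.
S↔L: latent back-door arc(s) into S.
size 0: {}; under {} S still reaches {C,H,L,X} ∋ L.
size 1: {H}, {X}; under {H} S still reaches {C,L,X} ∋ L.
size 2: {H,X}; under {H,X} S still reaches {C,L} ∋ L.
S↔L cannot be blocked by any observed set — no back-door set.
No mediator lies on a directed S→…→L path.
Neither criterion identifies P(L|do(S)) in this graph.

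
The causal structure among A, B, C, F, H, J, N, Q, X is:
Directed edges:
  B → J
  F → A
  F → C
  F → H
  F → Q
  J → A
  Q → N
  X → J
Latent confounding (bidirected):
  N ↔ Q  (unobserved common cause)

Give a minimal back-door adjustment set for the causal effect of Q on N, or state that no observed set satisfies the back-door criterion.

desc(Q)\{Q}={N}; candidates ⊆ {A,B,C,F,H,J,X}.
Q↔N: latent back-door arc(s) into Q.
size 0: {}; under {} Q still reaches {A,C,F,H,N} ∋ N.
size 1: {A}, {B}, {C} …(+4); under {A} Q still reaches {B,C,F,H,J,N,X} ∋ N.
size 2: {A,B}, {A,C}, {A,F} …(+18); under {A,B} Q still reaches {C,F,H,J,N,X} ∋ N.
Q↔N cannot be blocked by any observed set — no back-door set.

Q→N: no observed back-door set.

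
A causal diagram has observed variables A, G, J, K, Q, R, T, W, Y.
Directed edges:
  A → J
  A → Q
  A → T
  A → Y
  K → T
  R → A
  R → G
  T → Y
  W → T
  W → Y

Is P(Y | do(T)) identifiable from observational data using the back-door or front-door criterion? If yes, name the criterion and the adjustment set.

desc(T)\{T}={Y}; candidates ⊆ {A,G,J,K,Q,R,W}.
size 0: {}; under {} T still reaches {A,G,J,K,Q,R,W,Y} ∋ Y.
size 1: {A}, {G}, {J} …(+4); under {A} T still reaches {K,W,Y} ∋ Y.
{A,W}: T⊥Y given {A,W} in G with T→· removed — back-door holds.
P(Y|do(T)) = Σ_{A,W} P(Y|T,A,W)·P(A,W).

P(Y|do(T)): backdoor, adjust for {A, W}.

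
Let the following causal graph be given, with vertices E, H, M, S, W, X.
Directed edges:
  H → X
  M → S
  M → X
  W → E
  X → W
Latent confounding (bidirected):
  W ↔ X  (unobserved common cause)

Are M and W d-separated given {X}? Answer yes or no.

Bayes-Ball from M | {X} reaches {E,H,S,W}.
W ∈ reach(M|{X}) ⇒ M ⊥̸ W | {X}.

No — M and W are d-connected given {X}.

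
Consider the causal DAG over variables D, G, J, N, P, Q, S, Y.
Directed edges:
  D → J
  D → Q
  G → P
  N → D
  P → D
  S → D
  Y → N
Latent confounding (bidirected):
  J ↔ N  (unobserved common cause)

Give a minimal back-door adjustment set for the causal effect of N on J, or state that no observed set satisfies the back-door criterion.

desc(N)\{N}={D,J,Q}; candidates ⊆ {G,P,S,Y}.
N↔J: latent back-door arc(s) into N.
size 0: {}; under {} N still reaches {J,Y} ∋ J.
size 1: {G}, {P}, {S} …(+1); under {G} N still reaches {J,Y} ∋ J.
size 2: {G,P}, {G,S}, {G,Y} …(+3); under {G,P} N still reaches {J,Y} ∋ J.
N↔J cannot be blocked by any observed set — no back-door set.

N→J: no observed back-door set.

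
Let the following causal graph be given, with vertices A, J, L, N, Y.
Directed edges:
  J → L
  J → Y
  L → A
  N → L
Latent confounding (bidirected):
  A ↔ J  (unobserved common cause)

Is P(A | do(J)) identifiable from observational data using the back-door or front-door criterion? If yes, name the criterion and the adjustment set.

P(A|do(J)): frontdoor, adjust for {L}.

desc(J)\{J}={A,L,Y}; candidates ⊆ {N}.
J↔A: latent back-door arc(s) into J.
size 0: {}; under {} J still reaches {A} ∋ A.
size 1: {N}; under {N} J still reaches {A} ∋ A.
J↔A cannot be blocked by any observed set — no back-door set.
{L}: (i) intercepts every directed J→A path; (ii) no back-door J→{L}; (iii) {J} blocks every back-door {L}→A. Front-door holds.
P(A|do(J)) = Σ_{L} P(L|J) Σ_{J'} P(A|L,J')P(J').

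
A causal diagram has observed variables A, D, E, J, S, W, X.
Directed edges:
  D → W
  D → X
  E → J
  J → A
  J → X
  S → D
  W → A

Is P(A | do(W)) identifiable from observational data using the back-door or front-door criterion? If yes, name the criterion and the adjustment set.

P(A|do(W)): backdoor, adjust for ∅.

desc(W)\{W}={A}; candidates ⊆ {D,E,J,S,X}.
∅: W⊥A given ∅ in G with W→· removed — back-door holds.
P(A|do(W)) = P(A|W) — no adjustment needed.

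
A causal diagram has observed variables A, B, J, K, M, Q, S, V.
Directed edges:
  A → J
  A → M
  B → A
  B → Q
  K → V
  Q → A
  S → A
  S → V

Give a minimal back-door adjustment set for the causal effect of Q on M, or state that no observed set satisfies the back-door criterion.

Q→M: minimal back-door set {B}.

desc(Q)\{Q}={A,J,M}; candidates ⊆ {B,K,S,V}.
size 0: {}; under {} Q still reaches {A,B,J,M} ∋ M.
{B}: Q⊥M given {B} in G with Q→· removed — back-door holds.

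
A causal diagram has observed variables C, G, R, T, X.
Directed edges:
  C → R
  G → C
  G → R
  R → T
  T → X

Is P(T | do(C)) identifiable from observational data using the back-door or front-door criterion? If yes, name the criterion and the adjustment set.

desc(C)\{C}={R,T,X}; candidates ⊆ {G}.
size 0: {}; under {} C still reaches {G,R,T,X} ∋ T.
{G}: C⊥T given {G} in G with C→· removed — back-door holds.
P(T|do(C)) = Σ_{G} P(T|C,G)·P(G).

P(T|do(C)): backdoor, adjust for {G}.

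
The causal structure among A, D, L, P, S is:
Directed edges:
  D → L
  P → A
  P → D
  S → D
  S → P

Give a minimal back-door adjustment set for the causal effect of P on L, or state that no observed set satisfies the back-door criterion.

desc(P)\{P}={A,D,L}; candidates ⊆ {S}.
size 0: {}; under {} P still reaches {D,L,S} ∋ L.
{S}: P⊥L given {S} in G with P→· removed — back-door holds.

P→L: minimal back-door set {S}.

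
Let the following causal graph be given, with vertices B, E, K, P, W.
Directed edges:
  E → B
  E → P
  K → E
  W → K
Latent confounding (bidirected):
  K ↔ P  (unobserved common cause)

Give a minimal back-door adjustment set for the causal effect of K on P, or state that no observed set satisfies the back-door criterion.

K→P: no observed back-door set.

desc(K)\{K}={B,E,P}; candidates ⊆ {W}.
K↔P: latent back-door arc(s) into K.
size 0: {}; under {} K still reaches {P,W} ∋ P.
size 1: {W}; under {W} K still reaches {P} ∋ P.
K↔P cannot be blocked by any observed set — no back-door set.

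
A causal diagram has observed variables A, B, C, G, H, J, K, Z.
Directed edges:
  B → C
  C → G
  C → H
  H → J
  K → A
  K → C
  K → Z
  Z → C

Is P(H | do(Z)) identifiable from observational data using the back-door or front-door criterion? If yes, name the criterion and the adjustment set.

desc(Z)\{Z}={C,G,H,J}; candidates ⊆ {A,B,K}.
size 0: {}; under {} Z still reaches {A,C,G,H,J,K} ∋ H.
{K}: Z⊥H given {K} in G with Z→· removed — back-door holds.
P(H|do(Z)) = Σ_{K} P(H|Z,K)·P(K).

P(H|do(Z)): backdoor, adjust for {K}.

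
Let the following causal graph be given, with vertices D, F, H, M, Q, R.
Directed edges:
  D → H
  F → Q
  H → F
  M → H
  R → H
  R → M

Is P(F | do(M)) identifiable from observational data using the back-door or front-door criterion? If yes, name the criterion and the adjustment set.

P(F|do(M)): backdoor, adjust for {R}.

desc(M)\{M}={F,H,Q}; candidates ⊆ {D,R}.
size 0: {}; under {} M still reaches {F,H,Q,R} ∋ F.
{R}: M⊥F given {R} in G with M→· removed — back-door holds.
P(F|do(M)) = Σ_{R} P(F|M,R)·P(R).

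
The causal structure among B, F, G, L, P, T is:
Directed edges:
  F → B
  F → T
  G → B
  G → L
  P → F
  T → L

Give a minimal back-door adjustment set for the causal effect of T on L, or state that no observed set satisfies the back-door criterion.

desc(T)\{T}={L}; candidates ⊆ {B,F,G,P}.
∅: T⊥L given ∅ in G with T→· removed — back-door holds.

T→L: minimal back-door set ∅.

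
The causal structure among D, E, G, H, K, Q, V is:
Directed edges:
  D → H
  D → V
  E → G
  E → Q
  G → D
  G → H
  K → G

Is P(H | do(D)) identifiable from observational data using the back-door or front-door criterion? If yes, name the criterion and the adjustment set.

desc(D)\{D}={H,V}; candidates ⊆ {E,G,K,Q}.
size 0: {}; under {} D still reaches {E,G,H,K,Q} ∋ H.
{G}: D⊥H given {G} in G with D→· removed — back-door holds.
P(H|do(D)) = Σ_{G} P(H|D,G)·P(G).

P(H|do(D)): backdoor, adjust for {G}.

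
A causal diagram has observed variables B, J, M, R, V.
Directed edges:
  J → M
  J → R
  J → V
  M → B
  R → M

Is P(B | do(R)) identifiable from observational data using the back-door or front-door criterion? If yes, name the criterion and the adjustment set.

desc(R)\{R}={B,M}; candidates ⊆ {J,V}.
size 0: {}; under {} R still reaches {B,J,M,V} ∋ B.
{J}: R⊥B given {J} in G with R→· removed — back-door holds.
P(B|do(R)) = Σ_{J} P(B|R,J)·P(J).

P(B|do(R)): backdoor, adjust for {J}.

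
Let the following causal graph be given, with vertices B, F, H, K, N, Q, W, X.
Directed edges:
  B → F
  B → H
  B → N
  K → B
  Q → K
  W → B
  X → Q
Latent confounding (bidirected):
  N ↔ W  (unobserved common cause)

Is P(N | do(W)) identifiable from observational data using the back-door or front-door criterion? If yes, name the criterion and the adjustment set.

desc(W)\{W}={B,F,H,N}; candidates ⊆ {K,Q,X}.
W↔N: latent back-door arc(s) into W.
size 0: {}; under {} W still reaches {N} ∋ N.
size 1: {K}, {Q}, {X}; under {K} W still reaches {N} ∋ N.
size 2: {K,Q}, {K,X}, {Q,X}; under {K,Q} W still reaches {N} ∋ N.
W↔N cannot be blocked by any observed set — no back-door set.
{B}: (i) intercepts every directed W→N path; (ii) no back-door W→{B}; (iii) {W} blocks every back-door {B}→N. Front-door holds.
P(N|do(W)) = Σ_{B} P(B|W) Σ_{W'} P(N|B,W')P(W').

P(N|do(W)): frontdoor, adjust for {B}.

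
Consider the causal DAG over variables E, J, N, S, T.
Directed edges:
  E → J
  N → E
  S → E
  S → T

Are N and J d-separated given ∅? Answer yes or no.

Bayes-Ball from N | ∅ reaches {E,J}.
J ∈ reach(N|∅) ⇒ N ⊥̸ J | ∅.

No — N and J are d-connected given ∅.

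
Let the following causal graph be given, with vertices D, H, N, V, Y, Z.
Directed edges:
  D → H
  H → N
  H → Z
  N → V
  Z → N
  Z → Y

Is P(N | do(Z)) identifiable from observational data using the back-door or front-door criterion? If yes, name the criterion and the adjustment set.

desc(Z)\{Z}={N,V,Y}; candidates ⊆ {D,H}.
size 0: {}; under {} Z still reaches {D,H,N,V} ∋ N.
{H}: Z⊥N given {H} in G with Z→· removed — back-door holds.
P(N|do(Z)) = Σ_{H} P(N|Z,H)·P(H).

P(N|do(Z)): backdoor, adjust for {H}.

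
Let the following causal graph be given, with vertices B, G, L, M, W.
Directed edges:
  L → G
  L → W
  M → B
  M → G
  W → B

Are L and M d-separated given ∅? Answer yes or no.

Bayes-Ball from L | ∅ reaches {B,G,W}.
M ∉ reach(L|∅) ⇒ L ⊥ M | ∅.

Yes — L ⊥ M | ∅.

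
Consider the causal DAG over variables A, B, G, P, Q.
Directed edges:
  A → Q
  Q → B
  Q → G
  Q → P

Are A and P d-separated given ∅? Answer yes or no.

Bayes-Ball from A | ∅ reaches {B,G,P,Q}.
P ∈ reach(A|∅) ⇒ A ⊥̸ P | ∅.

No — A and P are d-connected given ∅.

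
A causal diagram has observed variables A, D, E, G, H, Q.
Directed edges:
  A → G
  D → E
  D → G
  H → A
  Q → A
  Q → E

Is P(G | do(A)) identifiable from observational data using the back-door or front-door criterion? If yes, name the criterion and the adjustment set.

desc(A)\{A}={G}; candidates ⊆ {D,E,H,Q}.
∅: A⊥G given ∅ in G with A→· removed — back-door holds.
P(G|do(A)) = P(G|A) — no adjustment needed.

P(G|do(A)): backdoor, adjust for ∅.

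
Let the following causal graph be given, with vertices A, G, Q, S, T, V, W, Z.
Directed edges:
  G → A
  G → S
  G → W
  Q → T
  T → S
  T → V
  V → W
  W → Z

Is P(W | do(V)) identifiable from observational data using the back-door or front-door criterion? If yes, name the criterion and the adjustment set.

desc(V)\{V}={W,Z}; candidates ⊆ {A,G,Q,S,T}.
∅: V⊥W given ∅ in G with V→· removed — back-door holds.
P(W|do(V)) = P(W|V) — no adjustment needed.

P(W|do(V)): backdoor, adjust for ∅.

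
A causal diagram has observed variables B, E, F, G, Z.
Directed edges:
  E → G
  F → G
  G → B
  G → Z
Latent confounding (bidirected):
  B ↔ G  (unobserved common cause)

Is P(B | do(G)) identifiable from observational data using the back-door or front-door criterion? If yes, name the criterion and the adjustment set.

P(B|do(G)): not identifiable (no BD/FD set).

desc(G)\{G}={B,Z}; candidates ⊆ {E,F}.
G↔B: latent back-door arc(s) into G.
size 0: {}; under {} G still reaches {B,E,F} ∋ B.
size 1: {E}, {F}; under {E} G still reaches {B,F} ∋ B.
size 2: {E,F}; under {E,F} G still reaches {B} ∋ B.
G↔B cannot be blocked by any observed set — no back-door set.
No mediator lies on a directed G→…→B path.
Neither criterion identifies P(B|do(G)) in this graph.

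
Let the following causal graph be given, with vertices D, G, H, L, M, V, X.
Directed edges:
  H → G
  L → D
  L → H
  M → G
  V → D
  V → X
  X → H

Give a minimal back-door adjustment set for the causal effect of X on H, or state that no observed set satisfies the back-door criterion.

X→H: minimal back-door set ∅.

desc(X)\{X}={G,H}; candidates ⊆ {D,L,M,V}.
∅: X⊥H given ∅ in G with X→· removed — back-door holds.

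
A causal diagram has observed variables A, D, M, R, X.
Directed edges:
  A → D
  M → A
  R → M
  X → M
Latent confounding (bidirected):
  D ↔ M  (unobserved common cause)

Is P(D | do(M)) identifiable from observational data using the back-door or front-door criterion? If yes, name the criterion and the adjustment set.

desc(M)\{M}={A,D}; candidates ⊆ {R,X}.
M↔D: latent back-door arc(s) into M.
size 0: {}; under {} M still reaches {D,R,X} ∋ D.
size 1: {R}, {X}; under {R} M still reaches {D,X} ∋ D.
size 2: {R,X}; under {R,X} M still reaches {D} ∋ D.
M↔D cannot be blocked by any observed set — no back-door set.
{A}: (i) intercepts every directed M→D path; (ii) no back-door M→{A}; (iii) {M} blocks every back-door {A}→D. Front-door holds.
P(D|do(M)) = Σ_{A} P(A|M) Σ_{M'} P(D|A,M')P(M').

P(D|do(M)): frontdoor, adjust for {A}.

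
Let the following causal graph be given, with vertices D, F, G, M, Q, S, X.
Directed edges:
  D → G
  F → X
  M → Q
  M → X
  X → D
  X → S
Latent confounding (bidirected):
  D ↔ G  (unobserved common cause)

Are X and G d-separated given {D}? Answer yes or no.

Bayes-Ball from X | {D} reaches {F,G,M,Q,S}.
G ∈ reach(X|{D}) ⇒ X ⊥̸ G | {D}.

No — X and G are d-connected given {D}.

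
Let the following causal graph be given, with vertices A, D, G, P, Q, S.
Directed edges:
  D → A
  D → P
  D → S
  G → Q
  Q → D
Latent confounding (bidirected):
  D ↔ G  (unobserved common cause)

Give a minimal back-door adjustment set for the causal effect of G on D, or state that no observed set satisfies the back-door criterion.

desc(G)\{G}={A,D,P,Q,S}; candidates ⊆ {—}.
G↔D: latent back-door arc(s) into G.
size 0: {}; under {} G still reaches {A,D,P,S} ∋ D.
G↔D cannot be blocked by any observed set — no back-door set.

G→D: no observed back-door set.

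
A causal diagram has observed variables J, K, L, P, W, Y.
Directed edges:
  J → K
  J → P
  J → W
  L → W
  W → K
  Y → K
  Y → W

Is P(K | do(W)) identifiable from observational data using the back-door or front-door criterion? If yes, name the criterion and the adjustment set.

P(K|do(W)): backdoor, adjust for {J, Y}.

desc(W)\{W}={K}; candidates ⊆ {J,L,P,Y}.
size 0: {}; under {} W still reaches {J,K,L,P,Y} ∋ K.
size 1: {J}, {L}, {P} …(+1); under {J} W still reaches {K,L,Y} ∋ K.
{J,Y}: W⊥K given {J,Y} in G with W→· removed — back-door holds.
P(K|do(W)) = Σ_{J,Y} P(K|W,J,Y)·P(J,Y).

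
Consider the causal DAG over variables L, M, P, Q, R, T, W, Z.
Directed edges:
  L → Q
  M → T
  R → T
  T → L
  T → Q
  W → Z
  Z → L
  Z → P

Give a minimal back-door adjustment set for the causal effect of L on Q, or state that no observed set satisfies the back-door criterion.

desc(L)\{L}={Q}; candidates ⊆ {M,P,R,T,W,Z}.
size 0: {}; under {} L still reaches {M,P,Q,R,T,W,Z} ∋ Q.
{T}: L⊥Q given {T} in G with L→· removed — back-door holds.

L→Q: minimal back-door set {T}.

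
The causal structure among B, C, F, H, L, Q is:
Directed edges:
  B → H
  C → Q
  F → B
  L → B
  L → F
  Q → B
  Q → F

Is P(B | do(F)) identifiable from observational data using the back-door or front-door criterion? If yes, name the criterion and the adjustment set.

desc(F)\{F}={B,H}; candidates ⊆ {C,L,Q}.
size 0: {}; under {} F still reaches {B,C,H,L,Q} ∋ B.
size 1: {C}, {L}, {Q}; under {C} F still reaches {B,H,L,Q} ∋ B.
{L,Q}: F⊥B given {L,Q} in G with F→· removed — back-door holds.
P(B|do(F)) = Σ_{L,Q} P(B|F,L,Q)·P(L,Q).

P(B|do(F)): backdoor, adjust for {L, Q}.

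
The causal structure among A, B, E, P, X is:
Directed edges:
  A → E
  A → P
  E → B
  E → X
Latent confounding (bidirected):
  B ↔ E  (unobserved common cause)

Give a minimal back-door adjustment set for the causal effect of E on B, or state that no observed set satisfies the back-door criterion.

desc(E)\{E}={B,X}; candidates ⊆ {A,P}.
E↔B: latent back-door arc(s) into E.
size 0: {}; under {} E still reaches {A,B,P} ∋ B.
size 1: {A}, {P}; under {A} E still reaches {B} ∋ B.
size 2: {A,P}; under {A,P} E still reaches {B} ∋ B.
E↔B cannot be blocked by any observed set — no back-door set.

E→B: no observed back-door set.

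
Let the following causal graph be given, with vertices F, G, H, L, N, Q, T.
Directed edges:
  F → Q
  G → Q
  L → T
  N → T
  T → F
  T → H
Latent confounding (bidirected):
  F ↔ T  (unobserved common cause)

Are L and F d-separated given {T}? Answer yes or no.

Bayes-Ball from L | {T} reaches {F,N,Q}.
F ∈ reach(L|{T}) ⇒ L ⊥̸ F | {T}.

No — L and F are d-connected given {T}.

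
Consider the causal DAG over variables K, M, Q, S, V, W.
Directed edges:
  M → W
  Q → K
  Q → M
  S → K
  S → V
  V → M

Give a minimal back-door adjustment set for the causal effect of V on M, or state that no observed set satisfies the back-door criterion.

V→M: minimal back-door set ∅.

desc(V)\{V}={M,W}; candidates ⊆ {K,Q,S}.
∅: V⊥M given ∅ in G with V→· removed — back-door holds.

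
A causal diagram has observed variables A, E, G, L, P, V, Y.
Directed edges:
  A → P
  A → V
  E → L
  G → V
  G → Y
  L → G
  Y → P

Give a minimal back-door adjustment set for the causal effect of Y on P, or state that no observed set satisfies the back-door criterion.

desc(Y)\{Y}={P}; candidates ⊆ {A,E,G,L,V}.
∅: Y⊥P given ∅ in G with Y→· removed — back-door holds.

Y→P: minimal back-door set ∅.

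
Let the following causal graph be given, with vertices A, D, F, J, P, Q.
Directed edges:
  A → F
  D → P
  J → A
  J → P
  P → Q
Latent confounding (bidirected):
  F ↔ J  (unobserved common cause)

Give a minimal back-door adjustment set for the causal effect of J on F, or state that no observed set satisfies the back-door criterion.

J→F: no observed back-door set.

desc(J)\{J}={A,F,P,Q}; candidates ⊆ {D}.
J↔F: latent back-door arc(s) into J.
size 0: {}; under {} J still reaches {F} ∋ F.
size 1: {D}; under {D} J still reaches {F} ∋ F.
J↔F cannot be blocked by any observed set — no back-door set.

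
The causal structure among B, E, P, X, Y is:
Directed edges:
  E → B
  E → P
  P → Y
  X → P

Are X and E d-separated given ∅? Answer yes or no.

Yes — X ⊥ E | ∅.

Bayes-Ball from X | ∅ reaches {P,Y}.
E ∉ reach(X|∅) ⇒ X ⊥ E | ∅.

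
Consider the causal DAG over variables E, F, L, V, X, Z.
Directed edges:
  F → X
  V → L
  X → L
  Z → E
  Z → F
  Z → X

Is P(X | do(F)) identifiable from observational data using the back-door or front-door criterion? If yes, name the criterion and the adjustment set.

desc(F)\{F}={L,X}; candidates ⊆ {E,V,Z}.
size 0: {}; under {} F still reaches {E,L,X,Z} ∋ X.
{Z}: F⊥X given {Z} in G with F→· removed — back-door holds.
P(X|do(F)) = Σ_{Z} P(X|F,Z)·P(Z).

P(X|do(F)): backdoor, adjust for {Z}.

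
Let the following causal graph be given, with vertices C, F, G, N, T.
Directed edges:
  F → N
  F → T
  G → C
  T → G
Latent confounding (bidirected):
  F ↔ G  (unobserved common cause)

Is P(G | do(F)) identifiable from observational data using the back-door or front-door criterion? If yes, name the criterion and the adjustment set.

P(G|do(F)): frontdoor, adjust for {T}.

desc(F)\{F}={C,G,N,T}; candidates ⊆ {—}.
F↔G: latent back-door arc(s) into F.
size 0: {}; under {} F still reaches {C,G} ∋ G.
F↔G cannot be blocked by any observed set — no back-door set.
{T}: (i) intercepts every directed F→G path; (ii) no back-door F→{T}; (iii) {F} blocks every back-door {T}→G. Front-door holds.
P(G|do(F)) = Σ_{T} P(T|F) Σ_{F'} P(G|T,F')P(F').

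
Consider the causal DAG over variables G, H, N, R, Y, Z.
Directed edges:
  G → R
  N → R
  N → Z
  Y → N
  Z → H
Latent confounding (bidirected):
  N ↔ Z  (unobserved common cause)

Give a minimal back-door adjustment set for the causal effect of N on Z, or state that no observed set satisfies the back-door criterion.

N→Z: no observed back-door set.

desc(N)\{N}={H,R,Z}; candidates ⊆ {G,Y}.
N↔Z: latent back-door arc(s) into N.
size 0: {}; under {} N still reaches {H,Y,Z} ∋ Z.
size 1: {G}, {Y}; under {G} N still reaches {H,Y,Z} ∋ Z.
size 2: {G,Y}; under {G,Y} N still reaches {H,Z} ∋ Z.
N↔Z cannot be blocked by any observed set — no back-door set.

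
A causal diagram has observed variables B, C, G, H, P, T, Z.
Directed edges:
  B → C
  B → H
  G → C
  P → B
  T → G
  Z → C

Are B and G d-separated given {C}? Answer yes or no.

Bayes-Ball from B | {C} reaches {G,H,P,T,Z}.
G ∈ reach(B|{C}) ⇒ B ⊥̸ G | {C}.

No — B and G are d-connected given {C}.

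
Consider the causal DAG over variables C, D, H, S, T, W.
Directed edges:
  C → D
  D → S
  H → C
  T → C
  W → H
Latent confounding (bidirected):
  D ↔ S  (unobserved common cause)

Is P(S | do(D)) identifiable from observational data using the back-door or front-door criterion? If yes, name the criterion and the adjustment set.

desc(D)\{D}={S}; candidates ⊆ {C,H,T,W}.
D↔S: latent back-door arc(s) into D.
size 0: {}; under {} D still reaches {C,H,S,T,W} ∋ S.
size 1: {C}, {H}, {T} …(+1); under {C} D still reaches {S} ∋ S.
size 2: {C,H}, {C,T}, {C,W} …(+3); under {C,H} D still reaches {S} ∋ S.
D↔S cannot be blocked by any observed set — no back-door set.
No mediator lies on a directed D→…→S path.
Neither criterion identifies P(S|do(D)) in this graph.

P(S|do(D)): not identifiable (no BD/FD set).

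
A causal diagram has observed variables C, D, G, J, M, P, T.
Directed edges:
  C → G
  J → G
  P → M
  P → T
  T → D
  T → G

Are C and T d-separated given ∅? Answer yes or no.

Bayes-Ball from C | ∅ reaches {G}.
T ∉ reach(C|∅) ⇒ C ⊥ T | ∅.

Yes — C ⊥ T | ∅.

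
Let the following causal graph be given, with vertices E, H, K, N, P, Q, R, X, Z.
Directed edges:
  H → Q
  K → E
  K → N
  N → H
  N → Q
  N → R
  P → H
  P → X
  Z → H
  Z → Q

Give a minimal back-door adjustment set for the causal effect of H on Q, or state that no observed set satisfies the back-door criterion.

desc(H)\{H}={Q}; candidates ⊆ {E,K,N,P,R,X,Z}.
size 0: {}; under {} H still reaches {E,K,N,P,Q,R,X,Z} ∋ Q.
size 1: {E}, {K}, {N} …(+4); under {E} H still reaches {K,N,P,Q,R,X,Z} ∋ Q.
{N,Z}: H⊥Q given {N,Z} in G with H→· removed — back-door holds.

H→Q: minimal back-door set {N, Z}.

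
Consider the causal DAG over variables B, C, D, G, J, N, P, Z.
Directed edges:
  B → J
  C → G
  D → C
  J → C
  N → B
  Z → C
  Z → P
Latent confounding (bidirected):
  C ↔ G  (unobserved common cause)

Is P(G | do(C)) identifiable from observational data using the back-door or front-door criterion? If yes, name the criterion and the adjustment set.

P(G|do(C)): not identifiable (no BD/FD set).

desc(C)\{C}={G}; candidates ⊆ {B,D,J,N,P,Z}.
C↔G: latent back-door arc(s) into C.
size 0: {}; under {} C still reaches {B,D,G,J,N,P,Z} ∋ G.
size 1: {B}, {D}, {J} …(+3); under {B} C still reaches {D,G,J,P,Z} ∋ G.
size 2: {B,D}, {B,J}, {B,N} …(+12); under {B,D} C still reaches {G,J,P,Z} ∋ G.
C↔G cannot be blocked by any observed set — no back-door set.
No mediator lies on a directed C→…→G path.
Neither criterion identifies P(G|do(C)) in this graph.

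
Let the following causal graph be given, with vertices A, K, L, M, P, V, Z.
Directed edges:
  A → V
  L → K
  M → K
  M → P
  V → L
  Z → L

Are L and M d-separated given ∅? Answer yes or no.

Bayes-Ball from L | ∅ reaches {A,K,V,Z}.
M ∉ reach(L|∅) ⇒ L ⊥ M | ∅.

Yes — L ⊥ M | ∅.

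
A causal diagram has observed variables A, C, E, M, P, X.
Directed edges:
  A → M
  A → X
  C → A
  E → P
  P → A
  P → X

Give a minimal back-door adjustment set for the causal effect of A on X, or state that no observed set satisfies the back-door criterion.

A→X: minimal back-door set {P}.

desc(A)\{A}={M,X}; candidates ⊆ {C,E,P}.
size 0: {}; under {} A still reaches {C,E,P,X} ∋ X.
{P}: A⊥X given {P} in G with A→· removed — back-door holds.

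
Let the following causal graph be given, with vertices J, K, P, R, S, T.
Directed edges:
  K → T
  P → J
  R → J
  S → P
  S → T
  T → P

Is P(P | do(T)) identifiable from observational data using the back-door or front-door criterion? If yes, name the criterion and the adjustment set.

desc(T)\{T}={J,P}; candidates ⊆ {K,R,S}.
size 0: {}; under {} T still reaches {J,K,P,S} ∋ P.
{S}: T⊥P given {S} in G with T→· removed — back-door holds.
P(P|do(T)) = Σ_{S} P(P|T,S)·P(S).

P(P|do(T)): backdoor, adjust for {S}.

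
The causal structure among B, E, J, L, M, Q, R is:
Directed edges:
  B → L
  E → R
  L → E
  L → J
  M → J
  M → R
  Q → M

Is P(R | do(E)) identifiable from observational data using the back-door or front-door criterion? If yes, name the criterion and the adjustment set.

desc(E)\{E}={R}; candidates ⊆ {B,J,L,M,Q}.
∅: E⊥R given ∅ in G with E→· removed — back-door holds.
P(R|do(E)) = P(R|E) — no adjustment needed.

P(R|do(E)): backdoor, adjust for ∅.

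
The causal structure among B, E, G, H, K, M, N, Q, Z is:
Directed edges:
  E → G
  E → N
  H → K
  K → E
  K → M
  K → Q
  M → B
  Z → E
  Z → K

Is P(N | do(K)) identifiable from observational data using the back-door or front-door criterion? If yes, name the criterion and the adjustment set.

desc(K)\{K}={B,E,G,M,N,Q}; candidates ⊆ {H,Z}.
size 0: {}; under {} K still reaches {E,G,H,N,Z} ∋ N.
{Z}: K⊥N given {Z} in G with K→· removed — back-door holds.
P(N|do(K)) = Σ_{Z} P(N|K,Z)·P(Z).

P(N|do(K)): backdoor, adjust for {Z}.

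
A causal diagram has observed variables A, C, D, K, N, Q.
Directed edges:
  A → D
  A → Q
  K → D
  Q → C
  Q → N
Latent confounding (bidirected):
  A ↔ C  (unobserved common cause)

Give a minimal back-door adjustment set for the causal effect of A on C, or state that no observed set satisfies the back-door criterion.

desc(A)\{A}={C,D,N,Q}; candidates ⊆ {K}.
A↔C: latent back-door arc(s) into A.
size 0: {}; under {} A still reaches {C} ∋ C.
size 1: {K}; under {K} A still reaches {C} ∋ C.
A↔C cannot be blocked by any observed set — no back-door set.

A→C: no observed back-door set.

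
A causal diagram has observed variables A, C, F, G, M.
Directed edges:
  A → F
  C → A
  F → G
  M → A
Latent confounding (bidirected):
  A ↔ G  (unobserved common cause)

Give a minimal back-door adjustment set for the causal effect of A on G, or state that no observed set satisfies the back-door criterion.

A→G: no observed back-door set.

desc(A)\{A}={F,G}; candidates ⊆ {C,M}.
A↔G: latent back-door arc(s) into A.
size 0: {}; under {} A still reaches {C,G,M} ∋ G.
size 1: {C}, {M}; under {C} A still reaches {G,M} ∋ G.
size 2: {C,M}; under {C,M} A still reaches {G} ∋ G.
A↔G cannot be blocked by any observed set — no back-door set.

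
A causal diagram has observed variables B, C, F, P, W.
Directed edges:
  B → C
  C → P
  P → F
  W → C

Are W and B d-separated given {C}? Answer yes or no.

Bayes-Ball from W | {C} reaches {B}.
B ∈ reach(W|{C}) ⇒ W ⊥̸ B | {C}.

No — W and B are d-connected given {C}.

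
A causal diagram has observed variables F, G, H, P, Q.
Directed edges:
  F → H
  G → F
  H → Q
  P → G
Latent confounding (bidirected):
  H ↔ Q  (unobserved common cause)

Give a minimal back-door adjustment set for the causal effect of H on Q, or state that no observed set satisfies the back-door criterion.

desc(H)\{H}={Q}; candidates ⊆ {F,G,P}.
H↔Q: latent back-door arc(s) into H.
size 0: {}; under {} H still reaches {F,G,P,Q} ∋ Q.
size 1: {F}, {G}, {P}; under {F} H still reaches {Q} ∋ Q.
size 2: {F,G}, {F,P}, {G,P}; under {F,G} H still reaches {Q} ∋ Q.
H↔Q cannot be blocked by any observed set — no back-door set.

H→Q: no observed back-door set.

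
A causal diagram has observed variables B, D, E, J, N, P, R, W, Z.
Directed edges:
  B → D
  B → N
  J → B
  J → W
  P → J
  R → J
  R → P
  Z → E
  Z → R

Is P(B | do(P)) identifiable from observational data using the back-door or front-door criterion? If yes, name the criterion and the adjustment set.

desc(P)\{P}={B,D,J,N,W}; candidates ⊆ {E,R,Z}.
size 0: {}; under {} P still reaches {B,D,E,J,N,R,W,Z} ∋ B.
{R}: P⊥B given {R} in G with P→· removed — back-door holds.
P(B|do(P)) = Σ_{R} P(B|P,R)·P(R).

P(B|do(P)): backdoor, adjust for {R}.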